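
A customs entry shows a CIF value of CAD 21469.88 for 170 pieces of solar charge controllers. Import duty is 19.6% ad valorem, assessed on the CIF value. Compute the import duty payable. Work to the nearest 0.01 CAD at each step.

Import duty = 21469.88 × 19.6% = 4208.10

Import duty: CAD 4208.10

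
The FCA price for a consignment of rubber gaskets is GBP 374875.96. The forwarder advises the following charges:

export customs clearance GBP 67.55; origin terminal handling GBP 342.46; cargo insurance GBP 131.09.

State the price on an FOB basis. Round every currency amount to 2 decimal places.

Not relevant to the conversion: export clearance — on the seller under both FCA and FOB; already in the FCA price and stays in the FOB price. insurance — on the buyer under both terms; not part of either seller's price.
From FCA to FOB, the seller additionally bears: origin terminal.
FOB price = 374875.96 + 342.46 = 375218.42

FOB price: GBP 375218.42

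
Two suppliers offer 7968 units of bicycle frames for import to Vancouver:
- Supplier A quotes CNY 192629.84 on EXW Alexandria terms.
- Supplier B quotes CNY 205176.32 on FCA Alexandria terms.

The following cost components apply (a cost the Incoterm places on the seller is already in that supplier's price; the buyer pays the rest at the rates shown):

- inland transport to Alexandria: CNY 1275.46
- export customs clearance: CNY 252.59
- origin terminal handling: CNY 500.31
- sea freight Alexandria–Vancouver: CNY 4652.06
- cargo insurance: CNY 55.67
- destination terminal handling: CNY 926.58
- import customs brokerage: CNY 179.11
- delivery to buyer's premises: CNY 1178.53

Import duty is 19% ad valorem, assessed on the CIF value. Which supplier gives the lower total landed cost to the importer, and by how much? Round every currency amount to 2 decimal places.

Supplier A is cheaper by CNY 13111.93

Supplier A (EXW):
CIF value = EXW price + inland to port + export clearance + origin terminal + freight + insurance = 192629.84 + 1275.46 + 252.59 + 500.31 + 4652.06 + 55.67 = 199365.93
Import duty = 199365.93 × 19% = 37879.53
Buyer bears (A): 1275.46 + 252.59 + 500.31 + 4652.06 + 55.67 + 926.58 + 179.11 + 1178.53 = 9020.31
Landed cost (A) = invoice 192629.84 + 9020.31 + duty 37879.53 = 239529.68
Supplier B (FCA):
CIF value = FCA price + origin terminal + freight + insurance = 205176.32 + 500.31 + 4652.06 + 55.67 = 210384.36
Import duty = 210384.36 × 19% = 39973.03
Buyer bears (B): 500.31 + 4652.06 + 55.67 + 926.58 + 179.11 + 1178.53 = 7492.26
Landed cost (B) = invoice 205176.32 + 7492.26 + duty 39973.03 = 252641.61
Difference = |239529.68 − 252641.61| = 13111.93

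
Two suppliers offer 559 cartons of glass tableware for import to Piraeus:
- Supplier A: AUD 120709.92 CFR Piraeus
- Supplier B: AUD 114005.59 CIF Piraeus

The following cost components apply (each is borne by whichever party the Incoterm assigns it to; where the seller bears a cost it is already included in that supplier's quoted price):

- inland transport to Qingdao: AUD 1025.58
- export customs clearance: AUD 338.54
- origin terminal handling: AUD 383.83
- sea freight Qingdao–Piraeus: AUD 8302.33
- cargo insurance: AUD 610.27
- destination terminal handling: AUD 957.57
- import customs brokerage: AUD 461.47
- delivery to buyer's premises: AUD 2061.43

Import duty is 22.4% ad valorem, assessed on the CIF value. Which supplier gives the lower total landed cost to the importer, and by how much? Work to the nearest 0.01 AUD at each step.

Supplier B is cheaper by AUD 8953.07

Supplier A (CFR):
CIF value = CFR price + insurance = 120709.92 + 610.27 = 121320.19
Import duty = 121320.19 × 22.4% = 27175.72
Buyer bears (A): 610.27 + 957.57 + 461.47 + 2061.43 = 4090.74
Landed cost (A) = invoice 120709.92 + 4090.74 + duty 27175.72 = 151976.38
Supplier B (CIF):
The CIF price already equals the CIF value: 114005.59
Import duty = 114005.59 × 22.4% = 25537.25
Buyer bears (B): 957.57 + 461.47 + 2061.43 = 3480.47
Landed cost (B) = invoice 114005.59 + 3480.47 + duty 25537.25 = 143023.31
Difference = |151976.38 − 143023.31| = 8953.07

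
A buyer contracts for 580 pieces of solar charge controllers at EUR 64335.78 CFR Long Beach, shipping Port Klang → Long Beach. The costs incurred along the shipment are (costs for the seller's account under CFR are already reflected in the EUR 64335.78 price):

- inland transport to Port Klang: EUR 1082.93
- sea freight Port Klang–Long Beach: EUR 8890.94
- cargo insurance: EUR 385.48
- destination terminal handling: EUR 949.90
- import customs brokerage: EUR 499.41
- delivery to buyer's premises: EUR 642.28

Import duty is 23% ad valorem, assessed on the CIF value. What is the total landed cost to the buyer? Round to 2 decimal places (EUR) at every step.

CFR: the seller pays costs through ocean freight to the destination port, but not insurance.
Already in the invoice (seller's account under CFR): inland to port, freight — exclude.
CIF value = CFR price + insurance = 64335.78 + 385.48 = 64721.26
Import duty = 64721.26 × 23% = 14885.89
Buyer bears: insurance 385.48 + destination terminal 949.90 + brokerage 499.41 + delivery 642.28 + duty 14885.89 = 17362.96
Landed cost = invoice 64335.78 + 17362.96 = 81698.74

Total landed cost: EUR 81698.74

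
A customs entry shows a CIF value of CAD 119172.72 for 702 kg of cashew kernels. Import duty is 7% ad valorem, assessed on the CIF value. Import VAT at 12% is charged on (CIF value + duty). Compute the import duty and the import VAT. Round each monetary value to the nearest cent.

Import duty: CAD 8342.09; import VAT: CAD 15301.78

Import duty = 119172.72 × 7% = 8342.09
VAT base = CIF + duty = 119172.72 + 8342.09 = 127514.81
Import VAT = 127514.81 × 12% = 15301.78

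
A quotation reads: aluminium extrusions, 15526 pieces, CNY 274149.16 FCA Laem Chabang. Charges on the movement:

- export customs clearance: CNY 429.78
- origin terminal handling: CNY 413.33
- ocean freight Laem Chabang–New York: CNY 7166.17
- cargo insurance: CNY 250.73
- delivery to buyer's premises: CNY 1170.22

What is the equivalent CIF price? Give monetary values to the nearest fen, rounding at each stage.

Not relevant to the conversion: export clearance — on the seller under both FCA and CIF; already in the FCA price and stays in the CIF price. delivery — on the buyer under both terms; not part of either seller's price.
From FCA to CIF, the seller additionally bears: origin terminal, freight, insurance.
CIF price = 274149.16 + 413.33 + 7166.17 + 250.73 = 281979.39

CIF price: CNY 281979.39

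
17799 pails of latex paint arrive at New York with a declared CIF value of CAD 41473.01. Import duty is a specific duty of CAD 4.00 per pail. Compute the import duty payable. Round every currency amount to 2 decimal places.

Import duty: CAD 71196.00

Import duty = 17799 × 4.00 = 71196.00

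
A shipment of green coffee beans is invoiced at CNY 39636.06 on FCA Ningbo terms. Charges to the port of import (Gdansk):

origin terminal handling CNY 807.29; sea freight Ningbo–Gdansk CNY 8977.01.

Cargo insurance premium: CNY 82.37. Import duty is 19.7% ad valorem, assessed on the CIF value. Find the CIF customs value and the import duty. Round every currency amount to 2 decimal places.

CIF value: CNY 49502.73; import duty: CNY 9752.04

CIF = FCA price + pre-shipment costs + freight + insurance
CIF = 39636.06 + 807.29 + 8977.01 + 82.37 = 49502.73
Import duty = 49502.73 × 19.7% = 9752.04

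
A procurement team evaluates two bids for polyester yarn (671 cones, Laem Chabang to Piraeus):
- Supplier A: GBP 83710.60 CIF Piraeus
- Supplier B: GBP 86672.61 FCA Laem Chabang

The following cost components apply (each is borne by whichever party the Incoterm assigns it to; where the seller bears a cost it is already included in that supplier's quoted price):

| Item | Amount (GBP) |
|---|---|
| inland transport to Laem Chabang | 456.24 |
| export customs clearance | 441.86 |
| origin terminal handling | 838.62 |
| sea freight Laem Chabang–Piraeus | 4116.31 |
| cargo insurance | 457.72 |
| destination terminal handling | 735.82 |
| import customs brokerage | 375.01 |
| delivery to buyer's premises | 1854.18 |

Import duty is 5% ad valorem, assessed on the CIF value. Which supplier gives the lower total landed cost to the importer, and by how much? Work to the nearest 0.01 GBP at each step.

Supplier A (CIF):
The CIF price already equals the CIF value: 83710.60
Import duty = 83710.60 × 5% = 4185.53
Buyer bears (A): 735.82 + 375.01 + 1854.18 = 2965.01
Landed cost (A) = invoice 83710.60 + 2965.01 + duty 4185.53 = 90861.14
Supplier B (FCA):
CIF value = FCA price + origin terminal + freight + insurance = 86672.61 + 838.62 + 4116.31 + 457.72 = 92085.26
Import duty = 92085.26 × 5% = 4604.26
Buyer bears (B): 838.62 + 4116.31 + 457.72 + 735.82 + 375.01 + 1854.18 = 8377.66
Landed cost (B) = invoice 86672.61 + 8377.66 + duty 4604.26 = 99654.53
Difference = |90861.14 − 99654.53| = 8793.39

Supplier A is cheaper by GBP 8793.39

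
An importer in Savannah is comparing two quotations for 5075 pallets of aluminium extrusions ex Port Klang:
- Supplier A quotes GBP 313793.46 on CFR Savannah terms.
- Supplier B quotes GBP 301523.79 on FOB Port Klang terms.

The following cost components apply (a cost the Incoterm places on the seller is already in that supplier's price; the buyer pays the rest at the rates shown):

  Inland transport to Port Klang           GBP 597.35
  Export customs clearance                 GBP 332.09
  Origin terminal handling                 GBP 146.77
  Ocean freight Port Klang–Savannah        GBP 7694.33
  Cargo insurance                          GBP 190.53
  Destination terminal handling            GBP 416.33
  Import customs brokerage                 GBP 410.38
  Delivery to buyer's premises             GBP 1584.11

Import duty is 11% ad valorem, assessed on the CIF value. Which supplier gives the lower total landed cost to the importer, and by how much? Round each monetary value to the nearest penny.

Supplier B is cheaper by GBP 5078.63

Supplier A (CFR):
CIF value = CFR price + insurance = 313793.46 + 190.53 = 313983.99
Import duty = 313983.99 × 11% = 34538.24
Buyer bears (A): 190.53 + 416.33 + 410.38 + 1584.11 = 2601.35
Landed cost (A) = invoice 313793.46 + 2601.35 + duty 34538.24 = 350933.05
Supplier B (FOB):
CIF value = FOB price + freight + insurance = 301523.79 + 7694.33 + 190.53 = 309408.65
Import duty = 309408.65 × 11% = 34034.95
Buyer bears (B): 7694.33 + 190.53 + 416.33 + 410.38 + 1584.11 = 10295.68
Landed cost (B) = invoice 301523.79 + 10295.68 + duty 34034.95 = 345854.42
Difference = |350933.05 − 345854.42| = 5078.63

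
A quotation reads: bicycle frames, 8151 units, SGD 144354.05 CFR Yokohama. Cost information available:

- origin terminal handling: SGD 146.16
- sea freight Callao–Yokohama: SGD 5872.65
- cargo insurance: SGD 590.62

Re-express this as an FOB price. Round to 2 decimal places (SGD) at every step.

FOB price: SGD 138481.40

Not relevant to the conversion: origin terminal — on the seller under both CFR and FOB; already in the CFR price and stays in the FOB price. insurance — on the buyer under both terms; not part of either seller's price.
From CFR to FOB, the seller no longer bears: freight.
FOB price = 144354.05 − 5872.65 = 138481.40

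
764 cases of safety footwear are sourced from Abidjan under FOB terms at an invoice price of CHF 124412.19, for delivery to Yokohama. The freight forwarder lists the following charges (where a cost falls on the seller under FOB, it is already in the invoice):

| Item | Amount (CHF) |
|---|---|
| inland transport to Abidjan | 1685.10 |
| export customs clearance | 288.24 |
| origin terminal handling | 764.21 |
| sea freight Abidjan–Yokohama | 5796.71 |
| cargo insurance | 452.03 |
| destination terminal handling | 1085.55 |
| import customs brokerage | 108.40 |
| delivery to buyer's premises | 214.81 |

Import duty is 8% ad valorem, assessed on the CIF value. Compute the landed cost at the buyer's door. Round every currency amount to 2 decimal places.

Total landed cost: CHF 142522.56

FOB: the seller bears costs until goods are on board at the origin port; the buyer bears freight, insurance and all costs thereafter.
Already in the invoice (seller's account under FOB): inland to port, export clearance, origin terminal — exclude.
CIF value = FOB price + freight + insurance = 124412.19 + 5796.71 + 452.03 = 130660.93
Import duty = 130660.93 × 8% = 10452.87
Buyer bears: freight 5796.71 + insurance 452.03 + destination terminal 1085.55 + brokerage 108.40 + delivery 214.81 + duty 10452.87 = 18110.37
Landed cost = invoice 124412.19 + 18110.37 = 142522.56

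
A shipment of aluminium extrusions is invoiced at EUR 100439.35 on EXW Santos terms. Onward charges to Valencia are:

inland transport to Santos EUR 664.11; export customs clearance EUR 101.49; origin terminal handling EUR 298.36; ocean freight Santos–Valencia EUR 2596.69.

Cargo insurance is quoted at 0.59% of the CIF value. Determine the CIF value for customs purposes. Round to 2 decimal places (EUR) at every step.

CIF value: EUR 104717.84

Let C be the CIF value. C = EXW price + pre-shipment costs + freight + 0.59% × C
C − 0.59% × C = 100439.35 + 664.11 + 101.49 + 298.36 + 2596.69
0.9941 × C = 104100.00
C = 104100.00 / 0.9941 = 104717.84
Insurance premium = 0.59% × 104717.84 = 617.84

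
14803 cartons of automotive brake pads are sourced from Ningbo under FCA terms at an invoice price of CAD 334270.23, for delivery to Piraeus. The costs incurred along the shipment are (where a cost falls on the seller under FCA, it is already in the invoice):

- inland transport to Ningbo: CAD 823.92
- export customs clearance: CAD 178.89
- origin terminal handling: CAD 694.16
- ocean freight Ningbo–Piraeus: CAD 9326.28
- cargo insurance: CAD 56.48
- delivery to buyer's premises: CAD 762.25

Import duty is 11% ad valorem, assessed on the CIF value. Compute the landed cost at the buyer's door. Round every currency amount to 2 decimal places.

FCA: the seller delivers export-cleared goods to the carrier; the buyer bears costs from that point.
Already in the invoice (seller's account under FCA): inland to port, export clearance — exclude.
CIF value = FCA price + origin terminal + freight + insurance = 334270.23 + 694.16 + 9326.28 + 56.48 = 344347.15
Import duty = 344347.15 × 11% = 37878.19
Buyer bears: origin terminal 694.16 + freight 9326.28 + insurance 56.48 + delivery 762.25 + duty 37878.19 = 48717.36
Landed cost = invoice 334270.23 + 48717.36 = 382987.59

Total landed cost: CAD 382987.59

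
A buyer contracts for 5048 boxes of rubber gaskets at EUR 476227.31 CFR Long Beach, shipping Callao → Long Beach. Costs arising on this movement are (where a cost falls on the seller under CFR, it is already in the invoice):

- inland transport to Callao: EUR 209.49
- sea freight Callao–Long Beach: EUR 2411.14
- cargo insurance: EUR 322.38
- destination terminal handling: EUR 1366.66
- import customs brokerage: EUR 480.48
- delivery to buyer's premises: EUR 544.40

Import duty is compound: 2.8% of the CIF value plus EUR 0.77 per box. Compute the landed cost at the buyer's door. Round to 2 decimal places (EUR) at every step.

CFR: the seller pays costs through ocean freight to the destination port, but not insurance.
Already in the invoice (seller's account under CFR): inland to port, freight — exclude.
CIF value = CFR price + insurance = 476227.31 + 322.38 = 476549.69
Ad valorem component: 476549.69 × 2.8% = 13343.39
Specific component: 5048 × 0.77 = 3886.96
Import duty = 13343.39 + 3886.96 = 17230.35
Buyer bears: insurance 322.38 + destination terminal 1366.66 + brokerage 480.48 + delivery 544.40 + duty 17230.35 = 19944.27
Landed cost = invoice 476227.31 + 19944.27 = 496171.58

Total landed cost: EUR 496171.58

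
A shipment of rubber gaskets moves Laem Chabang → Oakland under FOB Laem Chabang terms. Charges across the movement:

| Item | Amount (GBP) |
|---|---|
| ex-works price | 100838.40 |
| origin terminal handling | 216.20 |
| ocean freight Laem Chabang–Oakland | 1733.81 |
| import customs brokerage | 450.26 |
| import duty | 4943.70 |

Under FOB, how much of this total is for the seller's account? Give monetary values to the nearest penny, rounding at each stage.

FOB: the seller bears costs until goods are on board at the origin port; the buyer bears freight, insurance and all costs thereafter.
Seller's account: goods 100838.40 + origin terminal 216.20 = 101054.60
Buyer's account: freight 1733.81 + brokerage 450.26 + duty 4943.70 = 7127.77

Seller's account: GBP 101054.60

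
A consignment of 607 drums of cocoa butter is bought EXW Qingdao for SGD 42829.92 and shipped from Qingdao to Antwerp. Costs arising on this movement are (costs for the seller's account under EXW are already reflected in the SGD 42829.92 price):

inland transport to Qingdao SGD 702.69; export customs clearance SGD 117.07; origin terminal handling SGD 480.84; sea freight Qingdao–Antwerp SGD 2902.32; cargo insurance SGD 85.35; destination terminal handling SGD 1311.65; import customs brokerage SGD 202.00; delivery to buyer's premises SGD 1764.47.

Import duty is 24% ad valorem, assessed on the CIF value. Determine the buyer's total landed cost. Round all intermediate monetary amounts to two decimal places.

Total landed cost: SGD 61704.68

EXW: the seller makes goods available at their premises; the buyer bears all onward costs.
CIF value = EXW price + inland to port + export clearance + origin terminal + freight + insurance = 42829.92 + 702.69 + 117.07 + 480.84 + 2902.32 + 85.35 = 47118.19
Import duty = 47118.19 × 24% = 11308.37
Buyer bears: inland to port 702.69 + export clearance 117.07 + origin terminal 480.84 + freight 2902.32 + insurance 85.35 + destination terminal 1311.65 + brokerage 202.00 + delivery 1764.47 + duty 11308.37 = 18874.76
Landed cost = invoice 42829.92 + 18874.76 = 61704.68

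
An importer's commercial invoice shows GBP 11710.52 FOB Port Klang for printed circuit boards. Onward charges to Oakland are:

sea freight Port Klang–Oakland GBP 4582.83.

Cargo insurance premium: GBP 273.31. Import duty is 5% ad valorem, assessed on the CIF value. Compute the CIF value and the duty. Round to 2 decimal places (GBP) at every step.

CIF value: GBP 16566.66; import duty: GBP 828.33

CIF = FOB price + freight + insurance
CIF = 11710.52 + 4582.83 + 273.31 = 16566.66
Import duty = 16566.66 × 5% = 828.33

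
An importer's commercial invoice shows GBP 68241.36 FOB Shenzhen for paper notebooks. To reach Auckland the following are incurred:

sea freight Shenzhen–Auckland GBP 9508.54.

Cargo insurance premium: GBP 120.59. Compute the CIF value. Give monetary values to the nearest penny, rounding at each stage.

CIF = FOB price + freight + insurance
CIF = 68241.36 + 9508.54 + 120.59 = 77870.49

CIF value: GBP 77870.49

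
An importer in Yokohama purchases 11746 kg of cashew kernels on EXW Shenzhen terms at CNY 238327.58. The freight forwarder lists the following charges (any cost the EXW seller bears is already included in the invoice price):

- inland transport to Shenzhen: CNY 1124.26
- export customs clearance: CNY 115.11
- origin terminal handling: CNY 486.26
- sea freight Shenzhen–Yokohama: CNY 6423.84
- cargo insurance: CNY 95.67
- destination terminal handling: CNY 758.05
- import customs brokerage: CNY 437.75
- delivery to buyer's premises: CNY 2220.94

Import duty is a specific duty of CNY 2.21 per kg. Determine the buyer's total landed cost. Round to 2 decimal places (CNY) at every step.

Total landed cost: CNY 275948.12

EXW: the seller makes goods available at their premises; the buyer bears all onward costs.
CIF value = EXW price + inland to port + export clearance + origin terminal + freight + insurance = 238327.58 + 1124.26 + 115.11 + 486.26 + 6423.84 + 95.67 = 246572.72
Import duty = 11746 × 2.21 = 25958.66
Buyer bears: inland to port 1124.26 + export clearance 115.11 + origin terminal 486.26 + freight 6423.84 + insurance 95.67 + destination terminal 758.05 + brokerage 437.75 + delivery 2220.94 + duty 25958.66 = 37620.54
Landed cost = invoice 238327.58 + 37620.54 = 275948.12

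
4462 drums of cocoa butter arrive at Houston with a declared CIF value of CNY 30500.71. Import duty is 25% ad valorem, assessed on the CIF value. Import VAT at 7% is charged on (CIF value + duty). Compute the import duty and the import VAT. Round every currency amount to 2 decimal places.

Import duty = 30500.71 × 25% = 7625.18
VAT base = CIF + duty = 30500.71 + 7625.18 = 38125.89
Import VAT = 38125.89 × 7% = 2668.81

Import duty: CNY 7625.18; import VAT: CNY 2668.81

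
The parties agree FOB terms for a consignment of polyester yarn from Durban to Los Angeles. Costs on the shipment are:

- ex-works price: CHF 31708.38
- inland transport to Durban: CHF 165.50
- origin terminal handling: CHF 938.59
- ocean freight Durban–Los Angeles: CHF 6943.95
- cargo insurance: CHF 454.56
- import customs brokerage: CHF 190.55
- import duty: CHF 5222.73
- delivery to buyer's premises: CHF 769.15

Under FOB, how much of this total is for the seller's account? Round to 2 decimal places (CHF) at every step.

Seller's account: CHF 32812.47

FOB: the seller bears costs until goods are on board at the origin port; the buyer bears freight, insurance and all costs thereafter.
Seller's account: goods 31708.38 + inland to port 165.50 + origin terminal 938.59 = 32812.47
Buyer's account: freight 6943.95 + insurance 454.56 + brokerage 190.55 + duty 5222.73 + delivery 769.15 = 13580.94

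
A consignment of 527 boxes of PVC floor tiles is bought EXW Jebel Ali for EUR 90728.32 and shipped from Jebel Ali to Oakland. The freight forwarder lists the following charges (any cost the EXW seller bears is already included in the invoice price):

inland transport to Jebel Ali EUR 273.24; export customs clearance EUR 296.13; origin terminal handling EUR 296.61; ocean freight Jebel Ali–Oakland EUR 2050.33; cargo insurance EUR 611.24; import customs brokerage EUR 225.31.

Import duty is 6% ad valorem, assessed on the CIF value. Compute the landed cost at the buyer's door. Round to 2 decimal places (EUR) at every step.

Total landed cost: EUR 100136.53

EXW: the seller makes goods available at their premises; the buyer bears all onward costs.
CIF value = EXW price + inland to port + export clearance + origin terminal + freight + insurance = 90728.32 + 273.24 + 296.13 + 296.61 + 2050.33 + 611.24 = 94255.87
Import duty = 94255.87 × 6% = 5655.35
Buyer bears: inland to port 273.24 + export clearance 296.13 + origin terminal 296.61 + freight 2050.33 + insurance 611.24 + brokerage 225.31 + duty 5655.35 = 9408.21
Landed cost = invoice 90728.32 + 9408.21 = 100136.53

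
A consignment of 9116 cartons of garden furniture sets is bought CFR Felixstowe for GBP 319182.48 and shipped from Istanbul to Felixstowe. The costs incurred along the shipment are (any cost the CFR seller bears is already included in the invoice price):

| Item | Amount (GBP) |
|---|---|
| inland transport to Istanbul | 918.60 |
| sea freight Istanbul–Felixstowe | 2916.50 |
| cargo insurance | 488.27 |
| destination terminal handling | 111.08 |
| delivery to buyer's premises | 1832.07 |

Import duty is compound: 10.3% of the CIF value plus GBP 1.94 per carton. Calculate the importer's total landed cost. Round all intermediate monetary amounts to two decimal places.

CFR: the seller pays costs through ocean freight to the destination port, but not insurance.
Already in the invoice (seller's account under CFR): inland to port, freight — exclude.
CIF value = CFR price + insurance = 319182.48 + 488.27 = 319670.75
Ad valorem component: 319670.75 × 10.3% = 32926.09
Specific component: 9116 × 1.94 = 17685.04
Import duty = 32926.09 + 17685.04 = 50611.13
Buyer bears: insurance 488.27 + destination terminal 111.08 + delivery 1832.07 + duty 50611.13 = 53042.55
Landed cost = invoice 319182.48 + 53042.55 = 372225.03

Total landed cost: GBP 372225.03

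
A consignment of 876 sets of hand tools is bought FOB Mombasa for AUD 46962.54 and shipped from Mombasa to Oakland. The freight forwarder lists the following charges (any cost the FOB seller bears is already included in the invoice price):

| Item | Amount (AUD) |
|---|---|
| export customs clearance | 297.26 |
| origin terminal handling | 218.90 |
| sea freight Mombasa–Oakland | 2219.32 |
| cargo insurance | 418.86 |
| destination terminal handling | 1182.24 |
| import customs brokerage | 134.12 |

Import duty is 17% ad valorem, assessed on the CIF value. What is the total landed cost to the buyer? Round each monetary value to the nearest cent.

Total landed cost: AUD 59349.20

FOB: the seller bears costs until goods are on board at the origin port; the buyer bears freight, insurance and all costs thereafter.
Already in the invoice (seller's account under FOB): export clearance, origin terminal — exclude.
CIF value = FOB price + freight + insurance = 46962.54 + 2219.32 + 418.86 = 49600.72
Import duty = 49600.72 × 17% = 8432.12
Buyer bears: freight 2219.32 + insurance 418.86 + destination terminal 1182.24 + brokerage 134.12 + duty 8432.12 = 12386.66
Landed cost = invoice 46962.54 + 12386.66 = 59349.20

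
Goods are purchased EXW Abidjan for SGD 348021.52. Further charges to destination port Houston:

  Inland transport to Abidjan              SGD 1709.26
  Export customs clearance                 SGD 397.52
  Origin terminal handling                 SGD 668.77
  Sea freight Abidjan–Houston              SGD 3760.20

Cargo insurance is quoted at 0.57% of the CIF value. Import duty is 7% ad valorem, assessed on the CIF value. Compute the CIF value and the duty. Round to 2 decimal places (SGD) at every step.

Let C be the CIF value. C = EXW price + pre-shipment costs + freight + 0.57% × C
C − 0.57% × C = 348021.52 + 1709.26 + 397.52 + 668.77 + 3760.20
0.9943 × C = 354557.27
C = 354557.27 / 0.9943 = 356589.83
Insurance premium = 0.57% × 356589.83 = 2032.56
Import duty = 356589.83 × 7% = 24961.29

CIF value: SGD 356589.83; import duty: SGD 24961.29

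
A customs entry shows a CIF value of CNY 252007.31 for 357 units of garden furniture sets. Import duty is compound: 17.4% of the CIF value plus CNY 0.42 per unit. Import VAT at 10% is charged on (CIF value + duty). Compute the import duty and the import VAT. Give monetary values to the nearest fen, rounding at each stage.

Import duty: CNY 43999.21; import VAT: CNY 29600.65

Ad valorem component: 252007.31 × 17.4% = 43849.27
Specific component: 357 × 0.42 = 149.94
Import duty = 43849.27 + 149.94 = 43999.21
VAT base = CIF + duty = 252007.31 + 43999.21 = 296006.52
Import VAT = 296006.52 × 10% = 29600.65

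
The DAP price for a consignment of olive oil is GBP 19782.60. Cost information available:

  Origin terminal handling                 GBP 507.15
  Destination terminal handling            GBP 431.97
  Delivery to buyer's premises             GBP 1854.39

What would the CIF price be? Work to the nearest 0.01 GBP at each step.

CIF price: GBP 17496.24

Not relevant to the conversion: origin terminal — on the seller under both DAP and CIF; already in the DAP price and stays in the CIF price.
From DAP to CIF, the seller no longer bears: destination terminal, delivery.
CIF price = 19782.60 − 431.97 − 1854.39 = 17496.24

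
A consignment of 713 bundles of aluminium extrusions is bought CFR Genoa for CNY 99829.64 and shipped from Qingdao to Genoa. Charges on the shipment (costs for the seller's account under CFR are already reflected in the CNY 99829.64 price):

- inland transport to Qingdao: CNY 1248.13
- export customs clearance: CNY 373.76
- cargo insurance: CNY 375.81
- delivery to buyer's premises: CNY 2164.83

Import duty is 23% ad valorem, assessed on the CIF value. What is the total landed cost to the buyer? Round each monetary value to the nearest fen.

CFR: the seller pays costs through ocean freight to the destination port, but not insurance.
Already in the invoice (seller's account under CFR): inland to port, export clearance — exclude.
CIF value = CFR price + insurance = 99829.64 + 375.81 = 100205.45
Import duty = 100205.45 × 23% = 23047.25
Buyer bears: insurance 375.81 + delivery 2164.83 + duty 23047.25 = 25587.89
Landed cost = invoice 99829.64 + 25587.89 = 125417.53

Total landed cost: CNY 125417.53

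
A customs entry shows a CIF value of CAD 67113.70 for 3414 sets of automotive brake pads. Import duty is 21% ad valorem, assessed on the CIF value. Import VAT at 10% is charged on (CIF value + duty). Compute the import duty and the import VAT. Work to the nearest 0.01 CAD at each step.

Import duty = 67113.70 × 21% = 14093.88
VAT base = CIF + duty = 67113.70 + 14093.88 = 81207.58
Import VAT = 81207.58 × 10% = 8120.76

Import duty: CAD 14093.88; import VAT: CAD 8120.76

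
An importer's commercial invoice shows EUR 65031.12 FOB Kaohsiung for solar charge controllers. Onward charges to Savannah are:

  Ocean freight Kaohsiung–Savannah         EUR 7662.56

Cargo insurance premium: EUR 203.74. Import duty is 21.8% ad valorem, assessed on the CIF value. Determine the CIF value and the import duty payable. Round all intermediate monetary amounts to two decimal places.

CIF value: EUR 72897.42; import duty: EUR 15891.64

CIF = FOB price + freight + insurance
CIF = 65031.12 + 7662.56 + 203.74 = 72897.42
Import duty = 72897.42 × 21.8% = 15891.64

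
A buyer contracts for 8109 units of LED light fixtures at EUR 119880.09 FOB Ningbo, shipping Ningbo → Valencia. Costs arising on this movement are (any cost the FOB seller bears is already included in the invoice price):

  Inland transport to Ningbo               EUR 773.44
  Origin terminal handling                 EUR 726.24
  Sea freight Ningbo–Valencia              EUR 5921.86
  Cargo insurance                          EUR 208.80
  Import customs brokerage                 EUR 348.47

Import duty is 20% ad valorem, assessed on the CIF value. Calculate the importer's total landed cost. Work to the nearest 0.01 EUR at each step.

Total landed cost: EUR 151561.37

FOB: the seller bears costs until goods are on board at the origin port; the buyer bears freight, insurance and all costs thereafter.
Already in the invoice (seller's account under FOB): inland to port, origin terminal — exclude.
CIF value = FOB price + freight + insurance = 119880.09 + 5921.86 + 208.80 = 126010.75
Import duty = 126010.75 × 20% = 25202.15
Buyer bears: freight 5921.86 + insurance 208.80 + brokerage 348.47 + duty 25202.15 = 31681.28
Landed cost = invoice 119880.09 + 31681.28 = 151561.37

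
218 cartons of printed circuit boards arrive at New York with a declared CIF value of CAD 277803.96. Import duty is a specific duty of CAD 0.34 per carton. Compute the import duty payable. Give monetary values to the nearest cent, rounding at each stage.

Import duty = 218 × 0.34 = 74.12

Import duty: CAD 74.12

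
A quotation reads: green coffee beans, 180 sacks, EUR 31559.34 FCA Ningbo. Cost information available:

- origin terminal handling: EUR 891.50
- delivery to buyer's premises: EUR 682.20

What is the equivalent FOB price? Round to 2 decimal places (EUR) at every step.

FOB price: EUR 32450.84

Not relevant to the conversion: delivery — on the buyer under both terms; not part of either seller's price.
From FCA to FOB, the seller additionally bears: origin terminal.
FOB price = 31559.34 + 891.50 = 32450.84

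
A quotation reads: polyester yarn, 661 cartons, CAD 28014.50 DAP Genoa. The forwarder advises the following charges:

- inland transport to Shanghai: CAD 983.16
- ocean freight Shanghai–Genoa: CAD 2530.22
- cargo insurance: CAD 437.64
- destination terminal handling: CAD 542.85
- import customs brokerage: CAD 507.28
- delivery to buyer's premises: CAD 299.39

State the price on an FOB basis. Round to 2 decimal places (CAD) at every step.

FOB price: CAD 24204.40

Not relevant to the conversion: inland to port — on the seller under both DAP and FOB; already in the DAP price and stays in the FOB price. brokerage — on the buyer under both terms; not part of either seller's price.
From DAP to FOB, the seller no longer bears: freight, insurance, destination terminal, delivery.
FOB price = 28014.50 − 2530.22 − 437.64 − 542.85 − 299.39 = 24204.40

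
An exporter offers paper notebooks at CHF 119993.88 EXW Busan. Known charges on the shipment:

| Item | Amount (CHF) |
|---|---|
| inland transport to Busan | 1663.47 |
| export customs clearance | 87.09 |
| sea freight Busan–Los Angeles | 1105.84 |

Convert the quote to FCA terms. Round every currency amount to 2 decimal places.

Not relevant to the conversion: freight — on the buyer under both terms; not part of either seller's price.
From EXW to FCA, the seller additionally bears: inland to port, export clearance.
FCA price = 119993.88 + 1663.47 + 87.09 = 121744.44

FCA price: CHF 121744.44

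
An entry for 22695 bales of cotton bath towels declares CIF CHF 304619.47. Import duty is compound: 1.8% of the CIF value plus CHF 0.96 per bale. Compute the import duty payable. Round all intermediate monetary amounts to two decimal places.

Import duty: CHF 27270.35

Ad valorem component: 304619.47 × 1.8% = 5483.15
Specific component: 22695 × 0.96 = 21787.20
Import duty = 5483.15 + 21787.20 = 27270.35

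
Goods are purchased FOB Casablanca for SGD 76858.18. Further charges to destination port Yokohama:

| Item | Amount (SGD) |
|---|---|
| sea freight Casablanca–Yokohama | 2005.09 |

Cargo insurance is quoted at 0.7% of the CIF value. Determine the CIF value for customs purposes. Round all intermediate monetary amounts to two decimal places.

Let C be the CIF value. C = FOB price + freight + 0.7% × C
C − 0.7% × C = 76858.18 + 2005.09
0.993 × C = 78863.27
C = 78863.27 / 0.993 = 79419.20
Insurance premium = 0.7% × 79419.20 = 555.93

CIF value: SGD 79419.20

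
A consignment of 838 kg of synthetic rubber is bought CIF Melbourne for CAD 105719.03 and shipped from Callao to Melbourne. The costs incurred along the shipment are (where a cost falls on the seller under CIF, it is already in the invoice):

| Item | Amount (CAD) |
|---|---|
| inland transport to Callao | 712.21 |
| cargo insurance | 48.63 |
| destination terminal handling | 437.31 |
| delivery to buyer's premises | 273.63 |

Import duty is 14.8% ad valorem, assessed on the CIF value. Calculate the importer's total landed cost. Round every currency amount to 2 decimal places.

Total landed cost: CAD 122076.39

CIF: the seller pays costs through ocean freight and marine insurance to the destination port.
Already in the invoice (seller's account under CIF): inland to port, insurance — exclude.
The CIF price already equals the CIF value: 105719.03
Import duty = 105719.03 × 14.8% = 15646.42
Buyer bears: destination terminal 437.31 + delivery 273.63 + duty 15646.42 = 16357.36
Landed cost = invoice 105719.03 + 16357.36 = 122076.39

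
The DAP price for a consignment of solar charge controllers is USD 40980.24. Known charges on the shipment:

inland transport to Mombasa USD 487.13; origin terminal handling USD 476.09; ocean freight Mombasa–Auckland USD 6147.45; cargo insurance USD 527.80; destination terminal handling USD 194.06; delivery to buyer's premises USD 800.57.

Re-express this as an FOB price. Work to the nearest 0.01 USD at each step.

FOB price: USD 33310.36

Not relevant to the conversion: inland to port, origin terminal — on the seller under both DAP and FOB; already in the DAP price and stays in the FOB price.
From DAP to FOB, the seller no longer bears: freight, insurance, destination terminal, delivery.
FOB price = 40980.24 − 6147.45 − 527.80 − 194.06 − 800.57 = 33310.36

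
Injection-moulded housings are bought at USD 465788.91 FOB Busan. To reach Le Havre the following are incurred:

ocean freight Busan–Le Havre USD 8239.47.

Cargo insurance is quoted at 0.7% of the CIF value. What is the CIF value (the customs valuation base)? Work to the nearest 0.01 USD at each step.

Let C be the CIF value. C = FOB price + freight + 0.7% × C
C − 0.7% × C = 465788.91 + 8239.47
0.993 × C = 474028.38
C = 474028.38 / 0.993 = 477369.97
Insurance premium = 0.7% × 477369.97 = 3341.59

CIF value: USD 477369.97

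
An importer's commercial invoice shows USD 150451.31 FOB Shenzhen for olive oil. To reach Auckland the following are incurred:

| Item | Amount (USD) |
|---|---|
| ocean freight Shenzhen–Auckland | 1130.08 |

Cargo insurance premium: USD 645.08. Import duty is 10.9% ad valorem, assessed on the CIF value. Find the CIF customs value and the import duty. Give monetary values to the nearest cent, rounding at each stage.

CIF = FOB price + freight + insurance
CIF = 150451.31 + 1130.08 + 645.08 = 152226.47
Import duty = 152226.47 × 10.9% = 16592.69

CIF value: USD 152226.47; import duty: USD 16592.69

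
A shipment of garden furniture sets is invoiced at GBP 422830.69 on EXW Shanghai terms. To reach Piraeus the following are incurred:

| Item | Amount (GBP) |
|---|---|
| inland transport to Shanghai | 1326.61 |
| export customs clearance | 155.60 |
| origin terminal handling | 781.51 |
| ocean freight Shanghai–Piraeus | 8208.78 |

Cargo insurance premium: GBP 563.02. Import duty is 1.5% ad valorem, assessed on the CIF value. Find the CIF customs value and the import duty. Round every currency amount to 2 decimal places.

CIF = EXW price + pre-shipment costs + freight + insurance
CIF = 422830.69 + 1326.61 + 155.60 + 781.51 + 8208.78 + 563.02 = 433866.21
Import duty = 433866.21 × 1.5% = 6507.99

CIF value: GBP 433866.21; import duty: GBP 6507.99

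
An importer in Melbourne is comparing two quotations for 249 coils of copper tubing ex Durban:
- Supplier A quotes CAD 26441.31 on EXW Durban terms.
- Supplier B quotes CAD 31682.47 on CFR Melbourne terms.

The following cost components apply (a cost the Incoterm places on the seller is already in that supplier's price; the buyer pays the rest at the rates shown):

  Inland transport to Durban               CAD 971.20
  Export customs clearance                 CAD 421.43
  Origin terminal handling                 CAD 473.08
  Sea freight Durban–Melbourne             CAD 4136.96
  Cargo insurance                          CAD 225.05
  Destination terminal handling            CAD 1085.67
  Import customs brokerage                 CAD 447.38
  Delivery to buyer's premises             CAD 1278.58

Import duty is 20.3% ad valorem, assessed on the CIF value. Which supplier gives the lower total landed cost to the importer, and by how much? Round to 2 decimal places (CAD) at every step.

Supplier A (EXW):
CIF value = EXW price + inland to port + export clearance + origin terminal + freight + insurance = 26441.31 + 971.20 + 421.43 + 473.08 + 4136.96 + 225.05 = 32669.03
Import duty = 32669.03 × 20.3% = 6631.81
Buyer bears (A): 971.20 + 421.43 + 473.08 + 4136.96 + 225.05 + 1085.67 + 447.38 + 1278.58 = 9039.35
Landed cost (A) = invoice 26441.31 + 9039.35 + duty 6631.81 = 42112.47
Supplier B (CFR):
CIF value = CFR price + insurance = 31682.47 + 225.05 = 31907.52
Import duty = 31907.52 × 20.3% = 6477.23
Buyer bears (B): 225.05 + 1085.67 + 447.38 + 1278.58 = 3036.68
Landed cost (B) = invoice 31682.47 + 3036.68 + duty 6477.23 = 41196.38
Difference = |42112.47 − 41196.38| = 916.09

Supplier B is cheaper by CAD 916.09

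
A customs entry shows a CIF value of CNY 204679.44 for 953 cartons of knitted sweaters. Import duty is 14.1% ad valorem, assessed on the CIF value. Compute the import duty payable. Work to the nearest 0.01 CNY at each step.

Import duty: CNY 28859.80

Import duty = 204679.44 × 14.1% = 28859.80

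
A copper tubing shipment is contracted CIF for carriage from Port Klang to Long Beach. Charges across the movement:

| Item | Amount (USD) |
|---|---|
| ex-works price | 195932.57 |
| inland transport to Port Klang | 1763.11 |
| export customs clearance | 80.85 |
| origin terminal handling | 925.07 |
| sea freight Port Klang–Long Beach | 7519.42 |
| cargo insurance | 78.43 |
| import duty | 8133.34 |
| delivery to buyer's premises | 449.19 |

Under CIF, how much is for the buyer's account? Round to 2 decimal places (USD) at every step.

Buyer's account: USD 8582.53

CIF: the seller pays costs through ocean freight and marine insurance to the destination port.
Seller's account: goods 195932.57 + inland to port 1763.11 + export clearance 80.85 + origin terminal 925.07 + freight 7519.42 + insurance 78.43 = 206299.45
Buyer's account: duty 8133.34 + delivery 449.19 = 8582.53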